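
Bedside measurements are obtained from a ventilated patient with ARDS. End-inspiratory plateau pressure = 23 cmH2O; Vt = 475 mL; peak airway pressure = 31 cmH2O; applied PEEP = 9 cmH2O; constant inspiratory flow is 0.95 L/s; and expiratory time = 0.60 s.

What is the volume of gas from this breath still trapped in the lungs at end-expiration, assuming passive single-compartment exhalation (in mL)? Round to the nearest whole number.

58

R = (PIP − Pplat)/V̇ = (31 − 23) / 0.95 = 8.0/0.95 = 8.421 cmH2O·s/L.
C = Vt/(Pplat − PEEP) = 475.0 / (23 − 9) = 475.0/14.0 = 33.929 mL/cmH2O.
τ = R × C = 8.421 × 0.03393 L/cmH2O = 0.2857 s.
Fraction remaining = e^(−Te/τ) = e^(−0.60/0.2857) = 0.1224.
Trapped volume = 475.0 × 0.1224 = 58.14 mL.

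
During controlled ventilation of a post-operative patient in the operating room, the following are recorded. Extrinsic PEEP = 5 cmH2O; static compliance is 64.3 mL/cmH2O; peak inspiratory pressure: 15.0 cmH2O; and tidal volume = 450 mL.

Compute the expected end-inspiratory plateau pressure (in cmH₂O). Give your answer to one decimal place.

Pplat = PEEP + Vt / Cstat = 5 + 450 / 64.3 = 5 + 6.998 = 11.998 cmH2O.

12.0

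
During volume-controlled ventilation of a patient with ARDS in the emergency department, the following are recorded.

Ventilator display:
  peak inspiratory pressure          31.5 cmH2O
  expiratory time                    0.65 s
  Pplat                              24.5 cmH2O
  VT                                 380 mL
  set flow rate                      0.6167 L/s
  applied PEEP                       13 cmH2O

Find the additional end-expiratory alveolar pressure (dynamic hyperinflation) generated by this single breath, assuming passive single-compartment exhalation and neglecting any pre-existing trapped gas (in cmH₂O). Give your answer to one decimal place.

R = (PIP − Pplat)/V̇ = (31.5 − 24.5) / 0.6167 = 7.0/0.6167 = 11.351 cmH2O·s/L.
C = Vt/(Pplat − PEEP) = 380.0 / (24.5 − 13) = 380.0/11.5 = 33.043 mL/cmH2O.
τ = R × C = 11.351 × 0.03304 L/cmH2O = 0.375 s.
Fraction remaining = e^(−Te/τ) = e^(−0.65/0.375) = 0.1767; trapped volume = 380.0 × 0.1767 = 67.146 mL.
Additional alveolar pressure from trapping ≈ V_trapped / C = 67.146 / 33.043 = 2.032 cmH2O.

2.0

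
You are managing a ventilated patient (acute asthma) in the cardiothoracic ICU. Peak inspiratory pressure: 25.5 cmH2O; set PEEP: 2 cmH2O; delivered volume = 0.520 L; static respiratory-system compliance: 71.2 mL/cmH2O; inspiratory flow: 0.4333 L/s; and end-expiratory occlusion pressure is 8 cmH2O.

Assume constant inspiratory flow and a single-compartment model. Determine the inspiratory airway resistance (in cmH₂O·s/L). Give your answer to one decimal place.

Total PEEP = 8 cmH2O (set 2 + intrinsic 6); this is the baseline alveolar pressure.
Equation of motion (constant flow): PIP = Vt/C + R·V̇ + PEEP.
R·V̇ = PIP − Vt/C − PEEP = 25.5 − 520/71.2 − 8 = 25.5 − 7.303 − 8 = 10.197 cmH2O.
R = 10.197 / 0.4333 = 23.533 cmH2O·s/L.

23.5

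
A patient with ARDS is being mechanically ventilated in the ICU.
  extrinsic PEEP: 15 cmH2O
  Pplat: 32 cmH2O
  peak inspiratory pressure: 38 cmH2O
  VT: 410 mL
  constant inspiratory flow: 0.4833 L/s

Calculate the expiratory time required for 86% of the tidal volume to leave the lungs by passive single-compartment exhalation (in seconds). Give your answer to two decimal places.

0.59

R = (PIP − Pplat)/V̇ = (38 − 32) / 0.4833 = 6.0/0.4833 = 12.415 cmH2O·s/L.
C = Vt/(Pplat − PEEP) = 410.0 / (32 − 15) = 410.0/17.0 = 24.118 mL/cmH2O.
τ = R × C = 12.415 × 0.02412 L/cmH2O = 0.2994 s.
t = −τ·ln(1 − 0.86) = −0.2994·ln(0.14) = 0.5887 s.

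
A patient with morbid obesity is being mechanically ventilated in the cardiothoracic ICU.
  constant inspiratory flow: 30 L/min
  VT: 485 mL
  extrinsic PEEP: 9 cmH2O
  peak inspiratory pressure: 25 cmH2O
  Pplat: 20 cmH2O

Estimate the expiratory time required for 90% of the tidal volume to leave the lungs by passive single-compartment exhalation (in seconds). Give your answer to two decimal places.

1.02

Flow: 30 L/min ÷ 60 = 0.5 L/s.
R = (PIP − Pplat)/V̇ = (25 − 20) / 0.5 = 5.0/0.5 = 10.0 cmH2O·s/L.
C = Vt/(Pplat − PEEP) = 485.0 / (20 − 9) = 485.0/11.0 = 44.091 mL/cmH2O.
τ = R × C = 10.0 × 0.04409 L/cmH2O = 0.4409 s.
t = −τ·ln(1 − 0.90) = −0.4409·ln(0.1) = 1.015 s.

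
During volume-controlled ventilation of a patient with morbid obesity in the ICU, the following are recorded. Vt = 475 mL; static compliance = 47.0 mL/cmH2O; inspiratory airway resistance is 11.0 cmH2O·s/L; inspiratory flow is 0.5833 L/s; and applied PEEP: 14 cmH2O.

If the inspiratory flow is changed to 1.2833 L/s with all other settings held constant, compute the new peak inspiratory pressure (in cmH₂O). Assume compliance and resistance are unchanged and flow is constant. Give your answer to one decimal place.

38.2

PIP = Vt/C + R·V̇ + PEEP (constant-flow equation of motion).
Only the resistive term changes: ΔPIP = R × ΔV̇ = 11.0 × (1.2833 − 0.5833) = 11.0 × 0.7 = 7.7 cmH2O.
Original PIP = 475/47.0 + 11.0×0.5833 + 14 = 30.523 cmH2O; new PIP = 30.523 + (7.7) = 38.223 cmH2O.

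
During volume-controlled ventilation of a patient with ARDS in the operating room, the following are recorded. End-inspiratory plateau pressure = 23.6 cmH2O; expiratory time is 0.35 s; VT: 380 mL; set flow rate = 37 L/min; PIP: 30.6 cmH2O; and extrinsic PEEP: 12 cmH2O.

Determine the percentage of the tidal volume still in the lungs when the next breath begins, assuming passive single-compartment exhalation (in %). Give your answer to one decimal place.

Flow: 37 L/min ÷ 60 = 0.6167 L/s.
R = (PIP − Pplat)/V̇ = (30.6 − 23.6) / 0.6167 = 7.0/0.6167 = 11.351 cmH2O·s/L.
C = Vt/(Pplat − PEEP) = 380.0 / (23.6 − 12) = 380.0/11.6 = 32.759 mL/cmH2O.
τ = R × C = 11.351 × 0.03276 L/cmH2O = 0.3719 s.
Fraction remaining at end-expiration = e^(−Te/τ) = e^(−0.35/0.3719) = 0.3902 → 39.02%.

39.0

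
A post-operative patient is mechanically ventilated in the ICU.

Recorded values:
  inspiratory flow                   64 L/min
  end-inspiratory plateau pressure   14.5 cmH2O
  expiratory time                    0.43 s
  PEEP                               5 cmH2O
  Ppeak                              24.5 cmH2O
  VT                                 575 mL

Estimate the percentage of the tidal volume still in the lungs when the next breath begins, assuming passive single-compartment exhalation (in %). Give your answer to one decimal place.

Flow: 64 L/min ÷ 60 = 1.0667 L/s.
R = (PIP − Pplat)/V̇ = (24.5 − 14.5) / 1.0667 = 10.0/1.0667 = 9.375 cmH2O·s/L.
C = Vt/(Pplat − PEEP) = 575.0 / (14.5 − 5) = 575.0/9.5 = 60.526 mL/cmH2O.
τ = R × C = 9.375 × 0.06053 L/cmH2O = 0.5675 s.
Fraction remaining at end-expiration = e^(−Te/τ) = e^(−0.43/0.5675) = 0.4687 → 46.87%.

46.9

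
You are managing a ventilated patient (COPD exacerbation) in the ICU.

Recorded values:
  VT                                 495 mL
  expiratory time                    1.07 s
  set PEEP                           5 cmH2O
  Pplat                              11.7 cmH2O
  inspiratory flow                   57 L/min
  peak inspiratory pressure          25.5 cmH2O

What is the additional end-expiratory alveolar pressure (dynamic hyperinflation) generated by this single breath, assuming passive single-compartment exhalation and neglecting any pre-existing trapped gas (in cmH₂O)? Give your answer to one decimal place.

2.5

Flow: 57 L/min ÷ 60 = 0.95 L/s.
R = (PIP − Pplat)/V̇ = (25.5 − 11.7) / 0.95 = 13.8/0.95 = 14.526 cmH2O·s/L.
C = Vt/(Pplat − PEEP) = 495.0 / (11.7 − 5) = 495.0/6.7 = 73.881 mL/cmH2O.
τ = R × C = 14.526 × 0.07388 L/cmH2O = 1.073 s.
Fraction remaining = e^(−Te/τ) = e^(−1.07/1.073) = 0.3689; trapped volume = 495.0 × 0.3689 = 182.61 mL.
Additional alveolar pressure from trapping ≈ V_trapped / C = 182.61 / 73.881 = 2.472 cmH2O.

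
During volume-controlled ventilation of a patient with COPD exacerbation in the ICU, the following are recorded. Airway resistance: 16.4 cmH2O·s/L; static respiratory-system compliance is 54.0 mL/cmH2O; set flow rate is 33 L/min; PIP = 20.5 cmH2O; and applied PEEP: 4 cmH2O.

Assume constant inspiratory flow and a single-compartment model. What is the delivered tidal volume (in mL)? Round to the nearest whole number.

Flow: 33 L/min ÷ 60 = 0.55 L/s.
Equation of motion (constant flow): PIP = Vt/C + R·V̇ + PEEP.
Vt/C = PIP − R·V̇ − PEEP = 20.5 − 9.02 − 4 = 7.48 cmH2O.
Vt = C × 7.48 = 54.0 × 7.48 = 403.92 mL.

404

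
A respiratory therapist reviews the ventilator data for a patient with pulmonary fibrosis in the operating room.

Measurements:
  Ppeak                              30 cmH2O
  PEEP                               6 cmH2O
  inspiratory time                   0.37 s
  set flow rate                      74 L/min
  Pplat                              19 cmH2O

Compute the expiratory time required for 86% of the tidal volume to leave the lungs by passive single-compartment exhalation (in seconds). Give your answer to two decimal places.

0.62

Flow: 74 L/min ÷ 60 = 1.2333 L/s.
Vt = flow × Ti = 1.2333 L/s × 0.37 s × 1000 mL/L = 456.32 mL.
R = (PIP − Pplat)/V̇ = (30 − 19) / 1.2333 = 11.0/1.2333 = 8.919 cmH2O·s/L.
C = Vt/(Pplat − PEEP) = 456.32 / (19 − 6) = 456.32/13.0 = 35.102 mL/cmH2O.
τ = R × C = 8.919 × 0.0351 L/cmH2O = 0.3131 s.
t = −τ·ln(1 − 0.86) = −0.3131·ln(0.14) = 0.6156 s.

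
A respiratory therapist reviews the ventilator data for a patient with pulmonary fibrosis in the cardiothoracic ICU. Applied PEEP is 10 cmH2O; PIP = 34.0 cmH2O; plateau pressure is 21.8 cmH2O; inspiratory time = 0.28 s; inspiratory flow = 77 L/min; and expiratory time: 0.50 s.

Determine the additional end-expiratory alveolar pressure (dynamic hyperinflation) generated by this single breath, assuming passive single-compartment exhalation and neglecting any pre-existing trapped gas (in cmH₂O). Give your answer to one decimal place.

Flow: 77 L/min ÷ 60 = 1.2833 L/s.
Vt = flow × Ti = 1.2833 L/s × 0.28 s × 1000 mL/L = 359.32 mL.
R = (PIP − Pplat)/V̇ = (34.0 − 21.8) / 1.2833 = 12.2/1.2833 = 9.507 cmH2O·s/L.
C = Vt/(Pplat − PEEP) = 359.32 / (21.8 − 10) = 359.32/11.8 = 30.451 mL/cmH2O.
τ = R × C = 9.507 × 0.03045 L/cmH2O = 0.2895 s.
Fraction remaining = e^(−Te/τ) = e^(−0.50/0.2895) = 0.1778; trapped volume = 359.32 × 0.1778 = 63.887 mL.
Additional alveolar pressure from trapping ≈ V_trapped / C = 63.887 / 30.451 = 2.098 cmH2O.

2.1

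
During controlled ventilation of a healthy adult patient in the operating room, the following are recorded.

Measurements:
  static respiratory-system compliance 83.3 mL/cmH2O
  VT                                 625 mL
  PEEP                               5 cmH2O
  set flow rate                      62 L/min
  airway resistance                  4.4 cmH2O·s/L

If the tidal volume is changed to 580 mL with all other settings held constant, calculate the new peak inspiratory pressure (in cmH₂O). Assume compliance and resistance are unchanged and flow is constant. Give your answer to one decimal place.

16.5

Flow: 62 L/min ÷ 60 = 1.0333 L/s.
PIP = Vt/C + R·V̇ + PEEP (constant-flow equation of motion).
Only the elastic term changes: ΔPIP = ΔVt / C = (580 − 625) / 83.3 = -0.5402 cmH2O.
Original PIP = 625/83.3 + 4.4×1.0333 + 5 = 17.05 cmH2O; new PIP = 17.05 + (-0.5402) = 16.51 cmH2O.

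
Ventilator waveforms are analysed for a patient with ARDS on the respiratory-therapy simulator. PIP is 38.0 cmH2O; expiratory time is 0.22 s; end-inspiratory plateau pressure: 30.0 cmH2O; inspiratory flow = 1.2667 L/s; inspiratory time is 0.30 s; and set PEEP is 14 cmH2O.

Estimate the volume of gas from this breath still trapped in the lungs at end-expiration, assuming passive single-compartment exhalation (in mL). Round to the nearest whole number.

Vt = flow × Ti = 1.2667 L/s × 0.30 s × 1000 mL/L = 380.01 mL.
R = (PIP − Pplat)/V̇ = (38.0 − 30.0) / 1.2667 = 8.0/1.2667 = 6.316 cmH2O·s/L.
C = Vt/(Pplat − PEEP) = 380.01 / (30.0 − 14) = 380.01/16.0 = 23.751 mL/cmH2O.
τ = R × C = 6.316 × 0.02375 L/cmH2O = 0.15 s.
Fraction remaining = e^(−Te/τ) = e^(−0.22/0.15) = 0.2307.
Trapped volume = 380.01 × 0.2307 = 87.668 mL.

88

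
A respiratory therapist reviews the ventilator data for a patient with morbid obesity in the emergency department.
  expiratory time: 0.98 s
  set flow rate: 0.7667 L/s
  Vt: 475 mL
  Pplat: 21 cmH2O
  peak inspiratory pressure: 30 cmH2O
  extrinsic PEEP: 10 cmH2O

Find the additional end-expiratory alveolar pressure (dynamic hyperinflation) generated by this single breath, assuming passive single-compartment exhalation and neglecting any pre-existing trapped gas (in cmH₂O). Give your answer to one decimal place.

1.6

R = (PIP − Pplat)/V̇ = (30 − 21) / 0.7667 = 9.0/0.7667 = 11.739 cmH2O·s/L.
C = Vt/(Pplat − PEEP) = 475.0 / (21 − 10) = 475.0/11.0 = 43.182 mL/cmH2O.
τ = R × C = 11.739 × 0.04318 L/cmH2O = 0.5069 s.
Fraction remaining = e^(−Te/τ) = e^(−0.98/0.5069) = 0.1447; trapped volume = 475.0 × 0.1447 = 68.733 mL.
Additional alveolar pressure from trapping ≈ V_trapped / C = 68.733 / 43.182 = 1.592 cmH2O.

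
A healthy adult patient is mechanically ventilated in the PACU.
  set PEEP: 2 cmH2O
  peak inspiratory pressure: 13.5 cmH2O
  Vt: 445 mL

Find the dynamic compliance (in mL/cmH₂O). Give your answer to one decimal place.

Dynamic compliance = Vt / (PIP − PEEP) = 445 / (13.5 − 2) = 445 / 11.5 = 38.696 mL/cmH2O.

38.7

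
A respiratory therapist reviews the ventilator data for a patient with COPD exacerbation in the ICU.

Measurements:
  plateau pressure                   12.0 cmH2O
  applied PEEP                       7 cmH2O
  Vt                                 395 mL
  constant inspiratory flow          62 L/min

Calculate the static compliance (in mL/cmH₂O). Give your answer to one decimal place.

79.0

Cstat = Vt / (Pplat − PEEP) = 395 / (12.0 − 7) = 395 / 5.0 = 79.0 mL/cmH2O.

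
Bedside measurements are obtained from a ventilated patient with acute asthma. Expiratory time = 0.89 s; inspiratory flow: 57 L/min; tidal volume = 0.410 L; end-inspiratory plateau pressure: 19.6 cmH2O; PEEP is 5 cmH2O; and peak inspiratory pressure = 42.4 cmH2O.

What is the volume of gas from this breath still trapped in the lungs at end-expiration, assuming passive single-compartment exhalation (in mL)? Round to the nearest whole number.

109

Flow: 57 L/min ÷ 60 = 0.95 L/s.
R = (PIP − Pplat)/V̇ = (42.4 − 19.6) / 0.95 = 22.8/0.95 = 24.0 cmH2O·s/L.
C = Vt/(Pplat − PEEP) = 410.0 / (19.6 − 5) = 410.0/14.6 = 28.082 mL/cmH2O.
τ = R × C = 24.0 × 0.02808 L/cmH2O = 0.6739 s.
Fraction remaining = e^(−Te/τ) = e^(−0.89/0.6739) = 0.267.
Trapped volume = 410.0 × 0.267 = 109.47 mL.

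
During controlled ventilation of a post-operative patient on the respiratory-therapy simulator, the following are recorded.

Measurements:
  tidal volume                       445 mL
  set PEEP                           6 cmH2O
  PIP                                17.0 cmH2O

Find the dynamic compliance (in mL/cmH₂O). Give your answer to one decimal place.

Dynamic compliance = Vt / (PIP − PEEP) = 445 / (17.0 − 6) = 445 / 11.0 = 40.455 mL/cmH2O.

40.5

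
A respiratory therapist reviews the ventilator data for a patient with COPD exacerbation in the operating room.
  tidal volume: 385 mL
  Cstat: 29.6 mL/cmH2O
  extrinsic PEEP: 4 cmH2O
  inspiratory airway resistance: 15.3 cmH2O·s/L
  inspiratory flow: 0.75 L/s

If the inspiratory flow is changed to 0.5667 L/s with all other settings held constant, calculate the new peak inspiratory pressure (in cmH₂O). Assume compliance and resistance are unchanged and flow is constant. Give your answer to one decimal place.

PIP = Vt/C + R·V̇ + PEEP (constant-flow equation of motion).
Only the resistive term changes: ΔPIP = R × ΔV̇ = 15.3 × (0.5667 − 0.75) = 15.3 × -0.1833 = -2.804 cmH2O.
Original PIP = 385/29.6 + 15.3×0.75 + 4 = 28.482 cmH2O; new PIP = 28.482 + (-2.804) = 25.678 cmH2O.

25.7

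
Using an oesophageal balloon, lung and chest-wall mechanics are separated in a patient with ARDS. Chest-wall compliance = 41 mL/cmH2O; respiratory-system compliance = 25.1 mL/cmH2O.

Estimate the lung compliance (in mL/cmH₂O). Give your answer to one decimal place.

1/CL = 1/Crs − 1/Ccw.
1/CL = 1/25.1 − 1/41 = 0.01545.
CL = 64.725 mL/cmH2O.

64.7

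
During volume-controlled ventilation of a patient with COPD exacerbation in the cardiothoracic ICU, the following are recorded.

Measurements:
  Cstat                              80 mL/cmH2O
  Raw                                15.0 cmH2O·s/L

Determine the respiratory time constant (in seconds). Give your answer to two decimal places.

1.20

τ = R × C = 15.0 × 80 mL/cmH2O = 15.0 × 0.080 L/cmH2O = 1.2 s.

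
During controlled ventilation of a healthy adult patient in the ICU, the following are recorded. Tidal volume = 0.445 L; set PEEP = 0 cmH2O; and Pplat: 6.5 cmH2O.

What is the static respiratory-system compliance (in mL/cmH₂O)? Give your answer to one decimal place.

Cstat = Vt / (Pplat − PEEP) = 445 / (6.5 − 0) = 445 / 6.5 = 68.462 mL/cmH2O.

68.5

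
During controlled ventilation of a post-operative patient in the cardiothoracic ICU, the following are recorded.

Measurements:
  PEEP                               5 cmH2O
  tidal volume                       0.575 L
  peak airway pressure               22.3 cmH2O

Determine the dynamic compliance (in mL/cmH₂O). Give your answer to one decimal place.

33.2

Dynamic compliance = Vt / (PIP − PEEP) = 575 / (22.3 − 5) = 575 / 17.3 = 33.237 mL/cmH2O.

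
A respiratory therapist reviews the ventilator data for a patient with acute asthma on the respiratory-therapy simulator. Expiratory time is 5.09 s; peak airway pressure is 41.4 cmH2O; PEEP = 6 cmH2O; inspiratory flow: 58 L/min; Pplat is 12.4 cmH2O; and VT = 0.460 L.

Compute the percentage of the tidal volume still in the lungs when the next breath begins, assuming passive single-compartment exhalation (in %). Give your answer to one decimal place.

9.4

Flow: 58 L/min ÷ 60 = 0.9667 L/s.
R = (PIP − Pplat)/V̇ = (41.4 − 12.4) / 0.9667 = 29.0/0.9667 = 29.999 cmH2O·s/L.
C = Vt/(Pplat − PEEP) = 460.0 / (12.4 − 6) = 460.0/6.4 = 71.875 mL/cmH2O.
τ = R × C = 29.999 × 0.07188 L/cmH2O = 2.156 s.
Fraction remaining at end-expiration = e^(−Te/τ) = e^(−5.09/2.156) = 0.09434 → 9.434%.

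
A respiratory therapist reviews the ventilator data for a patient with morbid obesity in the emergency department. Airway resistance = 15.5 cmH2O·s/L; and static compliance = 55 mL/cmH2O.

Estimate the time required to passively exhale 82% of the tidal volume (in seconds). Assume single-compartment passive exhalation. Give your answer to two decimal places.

1.46

τ = R × C = 15.5 × 55 mL/cmH2O = 15.5 × 0.055 L/cmH2O = 0.8525 s.
Exhaled fraction f = 1 − e^(−t/τ) → t = −τ·ln(1 − f) = −0.8525·ln(0.18) = 1.462 s.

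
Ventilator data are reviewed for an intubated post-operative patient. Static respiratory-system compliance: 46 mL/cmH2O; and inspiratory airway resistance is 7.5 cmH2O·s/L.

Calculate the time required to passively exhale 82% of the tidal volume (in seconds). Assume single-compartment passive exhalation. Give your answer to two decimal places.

0.59

τ = R × C = 7.5 × 46 mL/cmH2O = 7.5 × 0.046 L/cmH2O = 0.345 s.
Exhaled fraction f = 1 − e^(−t/τ) → t = −τ·ln(1 − f) = −0.345·ln(0.18) = 0.5916 s.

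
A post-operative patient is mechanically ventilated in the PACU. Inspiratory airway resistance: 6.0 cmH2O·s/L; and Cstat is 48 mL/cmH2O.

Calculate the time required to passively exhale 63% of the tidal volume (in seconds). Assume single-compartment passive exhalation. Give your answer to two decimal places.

0.29

τ = R × C = 6.0 × 48 mL/cmH2O = 6.0 × 0.048 L/cmH2O = 0.288 s.
Exhaled fraction f = 1 − e^(−t/τ) → t = −τ·ln(1 − f) = −0.288·ln(0.37) = 0.2863 s.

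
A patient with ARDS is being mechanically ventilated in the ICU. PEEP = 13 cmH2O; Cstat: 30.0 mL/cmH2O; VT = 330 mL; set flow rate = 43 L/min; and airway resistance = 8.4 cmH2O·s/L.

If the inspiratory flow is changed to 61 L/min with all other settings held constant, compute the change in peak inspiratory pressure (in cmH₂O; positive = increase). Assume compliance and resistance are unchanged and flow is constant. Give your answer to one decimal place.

2.5

Flow: 43 L/min ÷ 60 = 0.7167 L/s.
New flow: 61 L/min ÷ 60 = 1.0167 L/s.
PIP = Vt/C + R·V̇ + PEEP (constant-flow equation of motion).
Only the resistive term changes: ΔPIP = R × ΔV̇ = 8.4 × (1.0167 − 0.7167) = 8.4 × 0.3 = 2.52 cmH2O.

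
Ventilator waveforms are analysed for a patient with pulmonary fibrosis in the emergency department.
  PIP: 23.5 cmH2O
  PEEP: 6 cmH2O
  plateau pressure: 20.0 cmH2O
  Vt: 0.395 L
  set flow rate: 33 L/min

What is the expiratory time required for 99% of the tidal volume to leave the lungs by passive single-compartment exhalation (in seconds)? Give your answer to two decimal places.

0.83

Flow: 33 L/min ÷ 60 = 0.55 L/s.
R = (PIP − Pplat)/V̇ = (23.5 − 20.0) / 0.55 = 3.5/0.55 = 6.364 cmH2O·s/L.
C = Vt/(Pplat − PEEP) = 395.0 / (20.0 − 6) = 395.0/14.0 = 28.214 mL/cmH2O.
τ = R × C = 6.364 × 0.02821 L/cmH2O = 0.1795 s.
t = −τ·ln(1 − 0.99) = −0.1795·ln(0.01) = 0.8266 s.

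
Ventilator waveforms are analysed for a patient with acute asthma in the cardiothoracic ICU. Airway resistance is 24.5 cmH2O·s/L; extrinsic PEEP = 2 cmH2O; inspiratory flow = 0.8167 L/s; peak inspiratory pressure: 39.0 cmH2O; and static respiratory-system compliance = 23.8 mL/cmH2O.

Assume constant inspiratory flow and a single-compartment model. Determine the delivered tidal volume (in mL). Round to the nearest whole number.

Equation of motion (constant flow): PIP = Vt/C + R·V̇ + PEEP.
Vt/C = PIP − R·V̇ − PEEP = 39.0 − 20.009 − 2 = 16.991 cmH2O.
Vt = C × 16.991 = 23.8 × 16.991 = 404.39 mL.

404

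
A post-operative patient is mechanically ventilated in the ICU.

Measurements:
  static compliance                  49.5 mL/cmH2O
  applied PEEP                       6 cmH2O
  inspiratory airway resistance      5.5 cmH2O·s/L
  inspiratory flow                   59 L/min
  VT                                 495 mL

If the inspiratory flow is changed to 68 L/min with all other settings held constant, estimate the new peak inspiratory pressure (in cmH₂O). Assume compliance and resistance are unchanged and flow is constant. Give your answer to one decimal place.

22.2

Flow: 59 L/min ÷ 60 = 0.9833 L/s.
New flow: 68 L/min ÷ 60 = 1.1333 L/s.
PIP = Vt/C + R·V̇ + PEEP (constant-flow equation of motion).
Only the resistive term changes: ΔPIP = R × ΔV̇ = 5.5 × (1.1333 − 0.9833) = 5.5 × 0.15 = 0.825 cmH2O.
Original PIP = 495/49.5 + 5.5×0.9833 + 6 = 21.408 cmH2O; new PIP = 21.408 + (0.825) = 22.233 cmH2O.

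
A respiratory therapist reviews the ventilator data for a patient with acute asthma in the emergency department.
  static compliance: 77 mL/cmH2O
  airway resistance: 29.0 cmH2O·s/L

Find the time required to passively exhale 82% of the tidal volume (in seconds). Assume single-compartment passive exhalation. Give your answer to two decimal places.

3.83

τ = R × C = 29.0 × 77 mL/cmH2O = 29.0 × 0.077 L/cmH2O = 2.233 s.
Exhaled fraction f = 1 − e^(−t/τ) → t = −τ·ln(1 − f) = −2.233·ln(0.18) = 3.829 s.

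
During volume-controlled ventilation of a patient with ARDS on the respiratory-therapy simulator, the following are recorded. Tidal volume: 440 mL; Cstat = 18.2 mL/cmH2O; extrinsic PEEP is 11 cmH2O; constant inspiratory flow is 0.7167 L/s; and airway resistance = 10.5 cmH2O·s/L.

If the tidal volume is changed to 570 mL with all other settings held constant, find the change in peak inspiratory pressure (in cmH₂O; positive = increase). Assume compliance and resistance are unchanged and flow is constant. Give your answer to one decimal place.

7.1

PIP = Vt/C + R·V̇ + PEEP (constant-flow equation of motion).
Only the elastic term changes: ΔPIP = ΔVt / C = (570 − 440) / 18.2 = 7.143 cmH2O.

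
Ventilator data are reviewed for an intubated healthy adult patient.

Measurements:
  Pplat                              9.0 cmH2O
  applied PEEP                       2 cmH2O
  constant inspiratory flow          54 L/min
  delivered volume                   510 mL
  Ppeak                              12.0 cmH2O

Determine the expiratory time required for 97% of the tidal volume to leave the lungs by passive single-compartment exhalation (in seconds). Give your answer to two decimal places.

0.85

Flow: 54 L/min ÷ 60 = 0.9 L/s.
R = (PIP − Pplat)/V̇ = (12.0 − 9.0) / 0.9 = 3.0/0.9 = 3.333 cmH2O·s/L.
C = Vt/(Pplat − PEEP) = 510.0 / (9.0 − 2) = 510.0/7.0 = 72.857 mL/cmH2O.
τ = R × C = 3.333 × 0.07286 L/cmH2O = 0.2428 s.
t = −τ·ln(1 − 0.97) = −0.2428·ln(0.03) = 0.8514 s.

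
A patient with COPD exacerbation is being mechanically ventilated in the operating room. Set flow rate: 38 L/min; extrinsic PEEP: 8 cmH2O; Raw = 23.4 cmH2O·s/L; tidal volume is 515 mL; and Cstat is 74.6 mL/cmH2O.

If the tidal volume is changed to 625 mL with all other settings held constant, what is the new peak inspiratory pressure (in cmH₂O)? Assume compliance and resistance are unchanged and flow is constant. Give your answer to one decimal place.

31.2

Flow: 38 L/min ÷ 60 = 0.6333 L/s.
PIP = Vt/C + R·V̇ + PEEP (constant-flow equation of motion).
Only the elastic term changes: ΔPIP = ΔVt / C = (625 − 515) / 74.6 = 1.475 cmH2O.
Original PIP = 515/74.6 + 23.4×0.6333 + 8 = 29.723 cmH2O; new PIP = 29.723 + (1.475) = 31.198 cmH2O.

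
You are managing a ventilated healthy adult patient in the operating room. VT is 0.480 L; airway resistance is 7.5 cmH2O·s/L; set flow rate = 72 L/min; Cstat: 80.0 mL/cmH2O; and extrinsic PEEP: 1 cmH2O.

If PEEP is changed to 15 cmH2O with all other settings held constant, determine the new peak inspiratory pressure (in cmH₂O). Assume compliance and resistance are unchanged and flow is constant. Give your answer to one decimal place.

Flow: 72 L/min ÷ 60 = 1.2 L/s.
PIP = Vt/C + R·V̇ + PEEP (constant-flow equation of motion).
Only the baseline term changes: ΔPIP = ΔPEEP = 15 − 1 = 14.0 cmH2O.
Original PIP = 480/80.0 + 7.5×1.2 + 1 = 16.0 cmH2O; new PIP = 16.0 + (14.0) = 30.0 cmH2O.

30.0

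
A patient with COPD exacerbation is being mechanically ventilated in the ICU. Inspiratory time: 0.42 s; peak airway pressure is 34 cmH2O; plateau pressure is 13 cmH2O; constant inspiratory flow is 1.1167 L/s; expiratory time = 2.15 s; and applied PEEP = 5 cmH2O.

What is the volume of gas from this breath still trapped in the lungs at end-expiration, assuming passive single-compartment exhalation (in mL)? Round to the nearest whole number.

67

Vt = flow × Ti = 1.1167 L/s × 0.42 s × 1000 mL/L = 469.01 mL.
R = (PIP − Pplat)/V̇ = (34 − 13) / 1.1167 = 21.0/1.1167 = 18.805 cmH2O·s/L.
C = Vt/(Pplat − PEEP) = 469.01 / (13 − 5) = 469.01/8.0 = 58.626 mL/cmH2O.
τ = R × C = 18.805 × 0.05863 L/cmH2O = 1.103 s.
Fraction remaining = e^(−Te/τ) = e^(−2.15/1.103) = 0.1424.
Trapped volume = 469.01 × 0.1424 = 66.787 mL.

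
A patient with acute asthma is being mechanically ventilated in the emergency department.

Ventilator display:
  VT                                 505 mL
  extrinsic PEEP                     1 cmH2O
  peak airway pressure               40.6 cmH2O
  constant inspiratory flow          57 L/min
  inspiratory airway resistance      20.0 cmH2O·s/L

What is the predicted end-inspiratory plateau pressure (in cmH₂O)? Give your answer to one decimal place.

21.6

Flow: 57 L/min ÷ 60 = 0.95 L/s.
Pplat = PIP − Raw × flow = 40.6 − 20.0 × 0.95 = 40.6 − 19.0 = 21.6 cmH2O.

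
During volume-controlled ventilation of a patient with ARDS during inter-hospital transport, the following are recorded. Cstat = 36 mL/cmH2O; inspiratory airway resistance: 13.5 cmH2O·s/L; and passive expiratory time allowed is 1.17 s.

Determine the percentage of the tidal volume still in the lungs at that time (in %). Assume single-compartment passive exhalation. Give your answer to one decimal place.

9.0

τ = R × C = 13.5 × 36 mL/cmH2O = 13.5 × 0.036 L/cmH2O = 0.486 s.
Passive exhalation: V(t)/V₀ = e^(−t/τ) = e^(−1.17/0.486) = 0.09005.
Fraction remaining = 0.09005 → 9.005%.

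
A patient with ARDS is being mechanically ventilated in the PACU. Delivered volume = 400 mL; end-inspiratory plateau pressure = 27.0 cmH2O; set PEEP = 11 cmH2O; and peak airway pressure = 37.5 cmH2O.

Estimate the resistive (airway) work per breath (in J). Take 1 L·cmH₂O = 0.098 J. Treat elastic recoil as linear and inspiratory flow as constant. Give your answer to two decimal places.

With constant inspiratory flow the resistive pressure is constant at PIP − Pplat = 37.5 − 27.0 = 10.5 cmH2O, so resistive work = 10.5 × 0.400 = 4.2 L·cmH2O.
× 0.098 J/(L·cmH2O) → 0.4116 J.

0.41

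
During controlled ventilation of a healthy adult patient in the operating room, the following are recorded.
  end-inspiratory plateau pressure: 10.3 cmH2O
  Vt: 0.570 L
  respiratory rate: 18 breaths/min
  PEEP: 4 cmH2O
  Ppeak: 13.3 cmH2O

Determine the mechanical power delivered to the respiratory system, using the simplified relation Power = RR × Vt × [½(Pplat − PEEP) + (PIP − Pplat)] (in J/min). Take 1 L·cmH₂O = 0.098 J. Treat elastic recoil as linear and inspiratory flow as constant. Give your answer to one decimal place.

6.2

Per-breath work = Vt × [½(Pplat−PEEP) + (PIP−Pplat)] = 0.570 × [0.5×6.3 + 3.0] = 0.570 × 6.15 = 3.506 L·cmH2O.
Power = 18 × 3.506 = 63.108 L·cmH2O/min.
× 0.098 J/(L·cmH2O) → 6.185 J/min.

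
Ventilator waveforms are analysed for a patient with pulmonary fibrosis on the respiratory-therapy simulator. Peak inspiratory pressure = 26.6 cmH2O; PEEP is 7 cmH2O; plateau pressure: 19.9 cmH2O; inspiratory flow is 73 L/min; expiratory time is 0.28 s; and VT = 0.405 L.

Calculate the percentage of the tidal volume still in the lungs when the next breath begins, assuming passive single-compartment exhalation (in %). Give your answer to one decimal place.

Flow: 73 L/min ÷ 60 = 1.2167 L/s.
R = (PIP − Pplat)/V̇ = (26.6 − 19.9) / 1.2167 = 6.7/1.2167 = 5.507 cmH2O·s/L.
C = Vt/(Pplat − PEEP) = 405.0 / (19.9 − 7) = 405.0/12.9 = 31.395 mL/cmH2O.
τ = R × C = 5.507 × 0.0314 L/cmH2O = 0.1729 s.
Fraction remaining at end-expiration = e^(−Te/τ) = e^(−0.28/0.1729) = 0.198 → 19.8%.

19.8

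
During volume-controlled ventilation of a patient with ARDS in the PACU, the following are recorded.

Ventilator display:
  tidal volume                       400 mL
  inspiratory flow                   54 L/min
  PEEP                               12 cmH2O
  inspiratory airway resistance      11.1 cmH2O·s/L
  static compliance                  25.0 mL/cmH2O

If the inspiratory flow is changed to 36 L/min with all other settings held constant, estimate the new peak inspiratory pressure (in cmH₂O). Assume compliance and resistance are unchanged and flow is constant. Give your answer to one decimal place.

34.7

Flow: 54 L/min ÷ 60 = 0.9 L/s.
New flow: 36 L/min ÷ 60 = 0.6 L/s.
PIP = Vt/C + R·V̇ + PEEP (constant-flow equation of motion).
Only the resistive term changes: ΔPIP = R × ΔV̇ = 11.1 × (0.6 − 0.9) = 11.1 × -0.3 = -3.33 cmH2O.
Original PIP = 400/25.0 + 11.1×0.9 + 12 = 37.99 cmH2O; new PIP = 37.99 + (-3.33) = 34.66 cmH2O.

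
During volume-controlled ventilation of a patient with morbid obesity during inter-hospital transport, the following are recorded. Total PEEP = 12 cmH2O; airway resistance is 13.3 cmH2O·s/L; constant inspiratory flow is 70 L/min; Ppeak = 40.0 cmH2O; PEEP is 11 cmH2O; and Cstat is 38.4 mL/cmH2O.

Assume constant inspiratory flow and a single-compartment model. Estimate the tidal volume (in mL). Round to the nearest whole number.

479

Flow: 70 L/min ÷ 60 = 1.1667 L/s.
Total PEEP = 12 cmH2O (set 11 + intrinsic 1); this is the baseline alveolar pressure.
Equation of motion (constant flow): PIP = Vt/C + R·V̇ + PEEP.
Vt/C = PIP − R·V̇ − PEEP = 40.0 − 15.517 − 12 = 12.483 cmH2O.
Vt = C × 12.483 = 38.4 × 12.483 = 479.35 mL.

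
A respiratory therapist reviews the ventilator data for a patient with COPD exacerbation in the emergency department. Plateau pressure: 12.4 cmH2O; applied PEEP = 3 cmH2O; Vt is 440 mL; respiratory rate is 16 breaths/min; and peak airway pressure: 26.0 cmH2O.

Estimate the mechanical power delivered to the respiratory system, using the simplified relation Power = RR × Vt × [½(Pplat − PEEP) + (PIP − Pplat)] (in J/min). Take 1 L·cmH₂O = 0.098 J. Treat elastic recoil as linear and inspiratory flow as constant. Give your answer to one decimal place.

12.6

Per-breath work = Vt × [½(Pplat−PEEP) + (PIP−Pplat)] = 0.440 × [0.5×9.4 + 13.6] = 0.440 × 18.3 = 8.052 L·cmH2O.
Power = 16 × 8.052 = 128.83 L·cmH2O/min.
× 0.098 J/(L·cmH2O) → 12.625 J/min.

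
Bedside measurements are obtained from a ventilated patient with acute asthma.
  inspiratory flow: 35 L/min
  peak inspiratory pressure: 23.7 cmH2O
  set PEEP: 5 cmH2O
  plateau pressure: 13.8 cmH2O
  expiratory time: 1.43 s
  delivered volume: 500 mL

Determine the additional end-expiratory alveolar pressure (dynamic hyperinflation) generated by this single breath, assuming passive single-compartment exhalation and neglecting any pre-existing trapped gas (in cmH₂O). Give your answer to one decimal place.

Flow: 35 L/min ÷ 60 = 0.5833 L/s.
R = (PIP − Pplat)/V̇ = (23.7 − 13.8) / 0.5833 = 9.9/0.5833 = 16.972 cmH2O·s/L.
C = Vt/(Pplat − PEEP) = 500.0 / (13.8 − 5) = 500.0/8.8 = 56.818 mL/cmH2O.
τ = R × C = 16.972 × 0.05682 L/cmH2O = 0.9643 s.
Fraction remaining = e^(−Te/τ) = e^(−1.43/0.9643) = 0.227; trapped volume = 500.0 × 0.227 = 113.5 mL.
Additional alveolar pressure from trapping ≈ V_trapped / C = 113.5 / 56.818 = 1.998 cmH2O.

2.0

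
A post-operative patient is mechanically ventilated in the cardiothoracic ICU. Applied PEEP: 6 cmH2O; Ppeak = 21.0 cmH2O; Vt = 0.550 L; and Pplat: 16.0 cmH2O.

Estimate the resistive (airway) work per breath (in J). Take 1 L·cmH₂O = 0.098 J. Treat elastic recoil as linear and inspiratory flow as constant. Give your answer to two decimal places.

With constant inspiratory flow the resistive pressure is constant at PIP − Pplat = 21.0 − 16.0 = 5.0 cmH2O, so resistive work = 5.0 × 0.550 = 2.75 L·cmH2O.
× 0.098 J/(L·cmH2O) → 0.2695 J.

0.27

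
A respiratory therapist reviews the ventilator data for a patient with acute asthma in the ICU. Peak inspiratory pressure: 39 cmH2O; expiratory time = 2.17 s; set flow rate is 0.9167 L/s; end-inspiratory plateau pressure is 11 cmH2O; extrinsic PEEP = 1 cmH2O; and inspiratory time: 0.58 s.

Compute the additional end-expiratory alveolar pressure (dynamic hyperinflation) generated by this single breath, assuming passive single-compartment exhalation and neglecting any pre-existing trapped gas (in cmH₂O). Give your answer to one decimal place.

2.6

Vt = flow × Ti = 0.9167 L/s × 0.58 s × 1000 mL/L = 531.69 mL.
R = (PIP − Pplat)/V̇ = (39 − 11) / 0.9167 = 28.0/0.9167 = 30.544 cmH2O·s/L.
C = Vt/(Pplat − PEEP) = 531.69 / (11 − 1) = 531.69/10.0 = 53.169 mL/cmH2O.
τ = R × C = 30.544 × 0.05317 L/cmH2O = 1.624 s.
Fraction remaining = e^(−Te/τ) = e^(−2.17/1.624) = 0.2628; trapped volume = 531.69 × 0.2628 = 139.73 mL.
Additional alveolar pressure from trapping ≈ V_trapped / C = 139.73 / 53.169 = 2.628 cmH2O.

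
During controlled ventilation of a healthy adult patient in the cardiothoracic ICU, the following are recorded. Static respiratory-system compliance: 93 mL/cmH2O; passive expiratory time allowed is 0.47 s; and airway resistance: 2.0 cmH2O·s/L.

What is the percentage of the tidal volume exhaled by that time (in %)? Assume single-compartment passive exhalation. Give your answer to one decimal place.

τ = R × C = 2.0 × 93 mL/cmH2O = 2.0 × 0.093 L/cmH2O = 0.186 s.
Passive exhalation: V(t)/V₀ = e^(−t/τ) = e^(−0.47/0.186) = 0.07991.
Fraction exhaled = 1 − 0.07991 = 0.9201 → 92.01%.

92.0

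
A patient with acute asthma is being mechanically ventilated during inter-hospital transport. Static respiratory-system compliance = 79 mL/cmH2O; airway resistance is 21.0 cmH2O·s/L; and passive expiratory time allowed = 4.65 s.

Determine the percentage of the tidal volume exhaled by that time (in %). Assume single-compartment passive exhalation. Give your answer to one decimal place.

τ = R × C = 21.0 × 79 mL/cmH2O = 21.0 × 0.079 L/cmH2O = 1.659 s.
Passive exhalation: V(t)/V₀ = e^(−t/τ) = e^(−4.65/1.659) = 0.06063.
Fraction exhaled = 1 − 0.06063 = 0.9394 → 93.94%.

93.9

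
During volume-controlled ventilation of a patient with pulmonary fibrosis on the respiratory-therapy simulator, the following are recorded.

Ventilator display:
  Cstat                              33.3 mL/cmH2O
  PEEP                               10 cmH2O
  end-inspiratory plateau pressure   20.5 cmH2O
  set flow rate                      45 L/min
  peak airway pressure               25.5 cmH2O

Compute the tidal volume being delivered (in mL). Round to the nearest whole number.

350

Vt = Cstat × (Pplat − PEEP) = 33.3 × (20.5 − 10) = 33.3 × 10.5 = 349.65 mL.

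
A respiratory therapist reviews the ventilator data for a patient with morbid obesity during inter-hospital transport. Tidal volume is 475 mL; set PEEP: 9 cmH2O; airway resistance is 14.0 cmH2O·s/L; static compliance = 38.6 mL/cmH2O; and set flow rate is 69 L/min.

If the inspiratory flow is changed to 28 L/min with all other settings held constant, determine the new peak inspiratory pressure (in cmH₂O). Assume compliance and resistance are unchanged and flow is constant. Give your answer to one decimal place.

Flow: 69 L/min ÷ 60 = 1.15 L/s.
New flow: 28 L/min ÷ 60 = 0.4667 L/s.
PIP = Vt/C + R·V̇ + PEEP (constant-flow equation of motion).
Only the resistive term changes: ΔPIP = R × ΔV̇ = 14.0 × (0.4667 − 1.15) = 14.0 × -0.6833 = -9.566 cmH2O.
Original PIP = 475/38.6 + 14.0×1.15 + 9 = 37.406 cmH2O; new PIP = 37.406 + (-9.566) = 27.84 cmH2O.

27.8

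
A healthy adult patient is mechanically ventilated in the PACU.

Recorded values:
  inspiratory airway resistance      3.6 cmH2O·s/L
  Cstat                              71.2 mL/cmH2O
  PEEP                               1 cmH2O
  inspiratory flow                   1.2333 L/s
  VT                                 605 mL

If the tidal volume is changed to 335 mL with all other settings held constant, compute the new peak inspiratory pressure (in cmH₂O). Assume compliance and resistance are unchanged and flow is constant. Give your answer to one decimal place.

PIP = Vt/C + R·V̇ + PEEP (constant-flow equation of motion).
Only the elastic term changes: ΔPIP = ΔVt / C = (335 − 605) / 71.2 = -3.792 cmH2O.
Original PIP = 605/71.2 + 3.6×1.2333 + 1 = 13.937 cmH2O; new PIP = 13.937 + (-3.792) = 10.145 cmH2O.

10.1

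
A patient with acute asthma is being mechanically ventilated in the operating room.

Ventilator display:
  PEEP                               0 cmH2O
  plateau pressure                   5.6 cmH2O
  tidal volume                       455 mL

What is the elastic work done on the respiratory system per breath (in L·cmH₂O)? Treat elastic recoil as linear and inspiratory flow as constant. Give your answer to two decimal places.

Elastic work ≈ ½ × (Pplat − PEEP) × Vt = 0.5 × (5.6 − 0) × 0.455 L = 0.5 × 5.6 × 0.455 = 1.274 L·cmH2O.

1.27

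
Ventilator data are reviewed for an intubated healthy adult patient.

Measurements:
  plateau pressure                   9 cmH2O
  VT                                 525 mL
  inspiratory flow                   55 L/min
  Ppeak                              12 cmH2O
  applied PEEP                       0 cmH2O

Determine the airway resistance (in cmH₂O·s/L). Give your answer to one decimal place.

3.3

Flow: 55 L/min ÷ 60 = 0.9167 L/s.
Raw = (PIP − Pplat) / flow = (12 − 9) / 0.9167 = 3.0 / 0.9167 = 3.273 cmH2O·s/L.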